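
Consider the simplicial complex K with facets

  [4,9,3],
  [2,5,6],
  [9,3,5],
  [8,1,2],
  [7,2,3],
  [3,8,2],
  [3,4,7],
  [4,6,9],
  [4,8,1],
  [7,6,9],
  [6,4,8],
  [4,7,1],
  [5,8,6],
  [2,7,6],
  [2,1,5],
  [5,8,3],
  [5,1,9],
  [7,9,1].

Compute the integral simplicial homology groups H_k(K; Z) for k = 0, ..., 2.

H_0 ≅ Z,  H_1 ≅ Z ⊕ Z/2,  H_2 = 0.

We work with the vertex ordering 1 < 2 < 3 < 4 < 5 < 6 < 7 < 8 < 9. The simplices of K, each written with vertices in increasing order, are:

  0-simplices (9): [1], [2], [3], [4], [5], [6], [7], [8], [9]
  1-simplices (27): (27 of them)
  2-simplices (18): [1,2,5], [1,2,8], [1,4,7], [1,4,8], [1,5,9], [1,7,9], [2,3,7], [2,3,8], [2,5,6], [2,6,7], [3,4,7], [3,4,9], [3,5,8], [3,5,9], [4,6,8], [4,6,9], [5,6,8], [6,7,9]

Hence C_0 ≅ Z^9, C_1 ≅ Z^27, C_2 ≅ Z^18.

∂_1: C_1 → C_0 maps an edge to its endpoints' difference, ∂[p,q] = q − p.
As a 9×27 matrix over Z this has rank 8, with invariant factors (1,1,1,1,1,1,1,1).

Boundary ∂_2: C_2 → C_1 sends each 2-simplex [p,q,r] to [q,r] − [p,r] + [p,q]. For instance
  ∂[5,6,8] = [6,8] − [5,8] + [5,6],
  ∂[4,6,9] = [6,9] − [4,9] + [4,6].
The 27×18 boundary matrix has rank 18 and Smith normal form diag(1,1,1,1,1,1,1,1,1,1,1,1,1,1,1,1,1,2).

Computing H_k = (kernel of ∂_k) / (image of ∂_{k+1}):

  H_0: rank C_0 − rank ∂_1 = 9 − 8 = 1, and the invariant factors of ∂_1 are all 1, so H_0 = Z.
  H_1: rank ker ∂_1 − rank ∂_2 = (27 − 8) − 18 = 1, and ∂_2 has invariant factor 2 > 1, so H_1 = Z ⊕ Z/2.
  H_2: rank ker ∂_2 − rank ∂_3 = (18 − 18) − 0 = 0, and there is no ∂_3, so H_2 = 0.

As a check, the Euler characteristic is 9 − 27 + 18 = 0, which agrees with 1 − 1 + 0 = 0.
(K is a triangulation of the Klein bottle.)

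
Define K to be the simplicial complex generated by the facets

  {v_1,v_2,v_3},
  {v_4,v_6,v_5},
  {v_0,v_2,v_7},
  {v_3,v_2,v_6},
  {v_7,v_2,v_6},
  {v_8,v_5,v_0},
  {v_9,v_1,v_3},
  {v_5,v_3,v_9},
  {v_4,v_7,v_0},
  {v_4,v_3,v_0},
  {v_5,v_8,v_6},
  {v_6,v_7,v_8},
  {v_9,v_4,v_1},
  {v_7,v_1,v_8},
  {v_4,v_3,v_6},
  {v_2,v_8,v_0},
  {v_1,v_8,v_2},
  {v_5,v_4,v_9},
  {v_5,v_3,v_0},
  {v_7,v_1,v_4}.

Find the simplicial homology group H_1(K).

Fix the vertex order v_0 < v_1 < v_2 < v_3 < v_4 < v_5 < v_6 < v_7 < v_8 < v_9 and write every simplex with vertices in increasing order. Then dim K = 2 and the simplices of K are:

  0-simplices (10): [v_0], [v_1], [v_2], [v_3], [v_4], [v_5], [v_6], [v_7], [v_8], [v_9]
  1-simplices (30): (30 of them)
  2-simplices (20): (20 of them)

giving chain groups C_0 ≅ Z^10, C_1 ≅ Z^30, C_2 ≅ Z^20.

∂_1: C_1 → C_0 maps an edge to its endpoints' difference, ∂[p,q] = q − p.
The 10×30 boundary matrix has rank 9 and Smith normal form diag(1,1,1,1,1,1,1,1,1).

∂_2: C_2 → C_1 sends each 2-simplex [p,q,r] to [q,r] − [p,r] + [p,q]. For instance
  ∂[v_0,v_5,v_8] = [v_5,v_8] − [v_0,v_8] + [v_0,v_5],
  ∂[v_1,v_4,v_9] = [v_4,v_9] − [v_1,v_9] + [v_1,v_4].
The 30×20 boundary matrix has rank 20 and Smith normal form diag(1,1,1,1,1,1,1,1,1,1,1,1,1,1,1,1,1,1,1,2).

Computing H_k = (kernel of ∂_k) / (image of ∂_{k+1}):

  H_1: rank ker ∂_1 − rank ∂_2 = (30 − 9) − 20 = 1, and ∂_2 has invariant factor 2 > 1, so H_1 ≅ Z ⊕ Z_2.

H_1 ≅ Z ⊕ Z_2.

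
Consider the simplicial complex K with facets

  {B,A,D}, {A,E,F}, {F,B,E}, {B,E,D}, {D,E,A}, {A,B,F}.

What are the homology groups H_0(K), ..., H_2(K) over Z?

Take the total order A < B < D < E < F on the vertex set. Then K (dimension 2) consists of the simplices:

  0-simplices (5): A, B, D, E, F
  1-simplices (9): AB, AD, AE, AF, BD, BE, BF, DE, EF
  2-simplices (6): ABD, ABF, ADE, AEF, BDE, BEF

so the chain groups are C_0 ≅ Z^5, C_1 ≅ Z^9, C_2 ≅ Z^6.

The boundary map ∂_1: C_1 → C_0 maps an edge to its endpoints' difference, ∂[p,q] = q − p.
This gives a 5×9 integer matrix of rank 4; reducing to Smith normal form yields diagonal entries (1,1,1,1).

Boundary ∂_2: C_2 → C_1 acts by ∂[p,q,r] = [q,r] − [p,r] + [p,q]. For instance
  ∂BDE = DE − BE + BD,
  ∂ADE = DE − AE + AD.
The resulting 9×6 matrix has rank 5, and its Smith normal form has invariant factors (1,1,1,1,1).

Reading off H_k = ker ∂_k / im ∂_{k+1}:

  H_0: rank C_0 − rank ∂_1 = 5 − 4 = 1, and the invariant factors of ∂_1 are all 1, so H_0 = Z.
  H_1: rank ker ∂_1 − rank ∂_2 = (9 − 4) − 5 = 0, and the invariant factors of ∂_2 are all 1, so H_1 = 0.
  H_2: rank ker ∂_2 − rank ∂_3 = (6 − 5) − 0 = 1, and there is no ∂_3, so H_2 = Z.

H_0 ≅ Z,  H_1 = 0,  H_2 ≅ Z.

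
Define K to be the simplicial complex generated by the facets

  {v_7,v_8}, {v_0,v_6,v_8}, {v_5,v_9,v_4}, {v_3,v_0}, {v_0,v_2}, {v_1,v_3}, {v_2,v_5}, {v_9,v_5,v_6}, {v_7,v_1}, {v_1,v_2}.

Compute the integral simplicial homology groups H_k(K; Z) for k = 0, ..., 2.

Take the total order v_0 < v_1 < v_2 < v_3 < v_4 < v_5 < v_6 < v_7 < v_8 < v_9 on the vertex set. Then K (dimension 2) consists of the simplices:

  0-simplices (10): [v_0], [v_1], [v_2], [v_3], [v_4], [v_5], [v_6], [v_7], [v_8], [v_9]
  1-simplices (15): (15 of them)
  2-simplices (3): [v_0,v_6,v_8], [v_4,v_5,v_9], [v_5,v_6,v_9]

so the chain groups are C_0 ≅ Z^10, C_1 ≅ Z^15, C_2 ≅ Z^3.

Boundary ∂_1: C_1 → C_0 maps an edge to its endpoints' difference, ∂[p,q] = q − p.
The resulting 10×15 matrix has rank 9, and its Smith normal form has invariant factors (1,1,1,1,1,1,1,1,1).

∂_2: C_2 → C_1 maps a triangle to the signed sum of its edges. For instance
  ∂[v_5,v_6,v_9] = [v_6,v_9] − [v_5,v_9] + [v_5,v_6],
  ∂[v_4,v_5,v_9] = [v_5,v_9] − [v_4,v_9] + [v_4,v_5].
As a 15×3 matrix over Z this has rank 3, with invariant factors (1,1,1).

Computing H_k = (kernel of ∂_k) / (image of ∂_{k+1}):

  H_0: rank C_0 − rank ∂_1 = 10 − 9 = 1, and the invariant factors of ∂_1 are all 1, so H_0 ≅ Z.
  H_1: rank ker ∂_1 − rank ∂_2 = (15 − 9) − 3 = 3, and the invariant factors of ∂_2 are all 1, so H_1 ≅ Z^3.
  H_2: rank ker ∂_2 − rank ∂_3 = (3 − 3) − 0 = 0, and there is no ∂_3, so H_2 ≅ 0.

As a check, the Euler characteristic is 10 − 15 + 3 = -2, which agrees with 1 − 3 + 0 = -2.

H_0 ≅ Z,  H_1 ≅ Z^3,  H_2 = 0.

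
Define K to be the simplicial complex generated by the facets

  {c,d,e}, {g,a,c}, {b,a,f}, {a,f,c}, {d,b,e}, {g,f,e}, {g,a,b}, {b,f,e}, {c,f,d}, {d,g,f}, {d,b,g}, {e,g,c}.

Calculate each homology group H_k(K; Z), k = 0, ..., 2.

H_0 ≅ Z,  H_1 ≅ Z/2,  H_2 = 0.

K has 7 vertices, 18 edges, 12 triangles.
rank ∂_0 = 0, rank ∂_1 = 6 ⇒ b_0 = 7 − 0 − 6 = 1; all invariant factors of ∂_1 are 1 so no torsion. So H_0 = Z.
rank ∂_1 = 6, rank ∂_2 = 12 ⇒ b_1 = 18 − 6 − 12 = 0; ∂_2 has invariant factor(s) [2] giving torsion. So H_1 = Z/2.
rank ∂_2 = 12, rank ∂_3 = 0 ⇒ b_2 = 12 − 12 − 0 = 0. So H_2 = 0.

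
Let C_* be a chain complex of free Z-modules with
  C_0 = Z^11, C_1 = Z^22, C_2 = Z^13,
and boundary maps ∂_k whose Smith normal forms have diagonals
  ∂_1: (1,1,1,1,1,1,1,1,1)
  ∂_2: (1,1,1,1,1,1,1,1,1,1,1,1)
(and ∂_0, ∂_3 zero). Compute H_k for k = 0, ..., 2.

H_0: b_0 = 11 − 0 − 9 = 2; torsion from ∂_1 factors > 1: none. So H_0 = Z^2.
H_1: b_1 = 22 − 9 − 12 = 1; torsion from ∂_2 factors > 1: none. So H_1 = Z.
H_2: b_2 = 13 − 12 − 0 = 1; torsion from ∂_3 factors > 1: none. So H_2 = Z.

H_0 = Z^2,  H_1 = Z,  H_2 = Z.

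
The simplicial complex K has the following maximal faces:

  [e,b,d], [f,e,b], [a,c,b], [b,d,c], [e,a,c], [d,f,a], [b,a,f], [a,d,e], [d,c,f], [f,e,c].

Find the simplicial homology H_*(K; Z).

Fix the vertex order a < b < c < d < e < f and write every simplex with vertices in increasing order. Then dim K = 2 and the simplices of K are:

  0-simplices (6): a, b, c, d, e, f
  1-simplices (15): ab, ac, ad, ae, af, bc, bd, be, bf, cd, ce, cf, de, df, ef
  2-simplices (10): abc, abf, ace, ade, adf, bcd, bde, bef, cdf, cef

so the chain groups are C_0 ≅ Z^6, C_1 ≅ Z^15, C_2 ≅ Z^10.

Boundary ∂_1: C_1 → C_0 sends each edge [p,q] (with p < q) to q − p. For instance
  ∂ef = f − e.
This gives a 6×15 integer matrix of rank 5; reducing to Smith normal form yields diagonal entries (1,1,1,1,1).

∂_2: C_2 → C_1 sends each 2-simplex [p,q,r] to [q,r] − [p,r] + [p,q]. For instance
  ∂bde = de − be + bd,
  ∂cdf = df − cf + cd.
The resulting 15×10 matrix has rank 10, and its Smith normal form has invariant factors (1,1,1,1,1,1,1,1,1,2).

Computing H_k = (kernel of ∂_k) / (image of ∂_{k+1}):

  H_0: rank C_0 − rank ∂_1 = 6 − 5 = 1, and the invariant factors of ∂_1 are all 1, so H_0 = Z.
  H_1: rank ker ∂_1 − rank ∂_2 = (15 − 5) − 10 = 0, and ∂_2 has invariant factor 2 > 1, so H_1 = Z/2.
  H_2: rank ker ∂_2 − rank ∂_3 = (10 − 10) − 0 = 0, and there is no ∂_3, so H_2 = 0.

H_0 ≅ Z,  H_1 ≅ Z/2,  H_2 = 0.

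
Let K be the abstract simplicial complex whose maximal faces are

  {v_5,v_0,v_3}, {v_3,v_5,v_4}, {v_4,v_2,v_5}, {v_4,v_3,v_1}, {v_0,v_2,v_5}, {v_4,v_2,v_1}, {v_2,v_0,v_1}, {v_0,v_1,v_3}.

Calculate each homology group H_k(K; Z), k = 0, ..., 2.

Take the total order v_0 < v_1 < v_2 < v_3 < v_4 < v_5 on the vertex set. Then K (dimension 2) consists of the simplices:

  0-simplices (6): [v_0], [v_1], [v_2], [v_3], [v_4], [v_5]
  1-simplices (12): [v_0,v_1], [v_0,v_2], [v_0,v_3], [v_0,v_5], [v_1,v_2], [v_1,v_3], [v_1,v_4], [v_2,v_4], [v_2,v_5], [v_3,v_4], [v_3,v_5], [v_4,v_5]
  2-simplices (8): [v_0,v_1,v_2], [v_0,v_1,v_3], [v_0,v_2,v_5], [v_0,v_3,v_5], [v_1,v_2,v_4], [v_1,v_3,v_4], [v_2,v_4,v_5], [v_3,v_4,v_5]

giving chain groups C_0 ≅ Z^6, C_1 ≅ Z^12, C_2 ≅ Z^8.

The boundary map ∂_1: C_1 → C_0 sends each edge [p,q] (with p < q) to q − p.
The 6×12 boundary matrix has rank 5 and Smith normal form diag(1,1,1,1,1).

Boundary ∂_2: C_2 → C_1 maps a triangle to the signed sum of its edges. For instance
  ∂[v_0,v_3,v_5] = [v_3,v_5] − [v_0,v_5] + [v_0,v_3],
  ∂[v_2,v_4,v_5] = [v_4,v_5] − [v_2,v_5] + [v_2,v_4].
The resulting 12×8 matrix has rank 7, and its Smith normal form has invariant factors (1,1,1,1,1,1,1).

From H_k ≅ ker(∂_k) / im(∂_{k+1}) we obtain:

  H_0: rank C_0 − rank ∂_1 = 6 − 5 = 1, and the invariant factors of ∂_1 are all 1, so H_0 ≅ Z.
  H_1: rank ker ∂_1 − rank ∂_2 = (12 − 5) − 7 = 0, and the invariant factors of ∂_2 are all 1, so H_1 ≅ 0.
  H_2: rank ker ∂_2 − rank ∂_3 = (8 − 7) − 0 = 1, and there is no ∂_3, so H_2 ≅ Z.

H_0 ≅ Z,  H_1 = 0,  H_2 ≅ Z.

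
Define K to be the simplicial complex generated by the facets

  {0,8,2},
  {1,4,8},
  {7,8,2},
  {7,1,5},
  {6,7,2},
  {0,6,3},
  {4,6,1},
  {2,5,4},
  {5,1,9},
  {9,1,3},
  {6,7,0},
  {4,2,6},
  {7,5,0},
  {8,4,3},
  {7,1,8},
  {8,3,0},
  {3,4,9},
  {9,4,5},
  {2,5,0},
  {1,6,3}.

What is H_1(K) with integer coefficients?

H_1 ≅ Z ⊕ Z_2.

Take the total order 0 < 1 < 2 < 3 < 4 < 5 < 6 < 7 < 8 < 9 on the vertex set. Then K (dimension 2) consists of the simplices:

  0-simplices (10): [0], [1], [2], [3], [4], [5], [6], [7], [8], [9]
  1-simplices (30): (30 of them)
  2-simplices (20): (20 of them)

so the chain groups are C_0 ≅ Z^10, C_1 ≅ Z^30, C_2 ≅ Z^20.

The boundary map ∂_1: C_1 → C_0 sends each edge [p,q] (with p < q) to q − p. For instance
  ∂[2,7] = [7] − [2].
The 10×30 boundary matrix has rank 9 and Smith normal form diag(1,1,1,1,1,1,1,1,1).

∂_2: C_2 → C_1 maps a triangle to the signed sum of its edges. For instance
  ∂[0,6,7] = [6,7] − [0,7] + [0,6],
  ∂[1,7,8] = [7,8] − [1,8] + [1,7].
As a 30×20 matrix over Z this has rank 20, with invariant factors (1,1,1,1,1,1,1,1,1,1,1,1,1,1,1,1,1,1,1,2).

Computing H_k = (kernel of ∂_k) / (image of ∂_{k+1}):

  H_1: rank ker ∂_1 − rank ∂_2 = (30 − 9) − 20 = 1, and ∂_2 has invariant factor 2 > 1, so H_1 ≅ Z ⊕ Z_2.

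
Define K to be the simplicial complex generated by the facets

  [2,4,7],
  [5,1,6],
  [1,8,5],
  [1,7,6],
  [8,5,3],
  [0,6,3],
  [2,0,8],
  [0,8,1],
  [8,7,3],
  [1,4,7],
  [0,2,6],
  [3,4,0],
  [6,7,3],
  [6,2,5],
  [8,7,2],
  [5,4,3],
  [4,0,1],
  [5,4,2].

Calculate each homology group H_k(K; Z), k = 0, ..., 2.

Order the vertices as 0 < 1 < 2 < 3 < 4 < 5 < 6 < 7 < 8. Listing each simplex with vertices in this order, K has dimension 2 with simplices:

  0-simplices (9): [0], [1], [2], [3], [4], [5], [6], [7], [8]
  1-simplices (27): (27 of them)
  2-simplices (18): [0,1,4], [0,1,8], [0,2,6], [0,2,8], [0,3,4], [0,3,6], [1,4,7], [1,5,6], [1,5,8], [1,6,7], [2,4,5], [2,4,7], [2,5,6], [2,7,8], [3,4,5], [3,5,8], [3,6,7], [3,7,8]

giving chain groups C_0 ≅ Z^9, C_1 ≅ Z^27, C_2 ≅ Z^18.

Boundary ∂_1: C_1 → C_0 sends each edge [p,q] (with p < q) to q − p. For instance
  ∂[2,5] = [5] − [2].
As a 9×27 matrix over Z this has rank 8, with invariant factors (1,1,1,1,1,1,1,1).

∂_2: C_2 → C_1 maps a triangle to the signed sum of its edges. For instance
  ∂[1,5,8] = [5,8] − [1,8] + [1,5],
  ∂[2,4,7] = [4,7] − [2,7] + [2,4].
The resulting 27×18 matrix has rank 17, and its Smith normal form has invariant factors (1,1,1,1,1,1,1,1,1,1,1,1,1,1,1,1,1).

Now H_k = ker ∂_k / im ∂_{k+1}, so:

  H_0: rank C_0 − rank ∂_1 = 9 − 8 = 1, and the invariant factors of ∂_1 are all 1, so H_0 = Z.
  H_1: rank ker ∂_1 − rank ∂_2 = (27 − 8) − 17 = 2, and the invariant factors of ∂_2 are all 1, so H_1 = Z^2.
  H_2: rank ker ∂_2 − rank ∂_3 = (18 − 17) − 0 = 1, and there is no ∂_3, so H_2 = Z.

(K is a triangulation of the torus T^2.)

H_0 ≅ Z,  H_1 ≅ Z^2,  H_2 ≅ Z.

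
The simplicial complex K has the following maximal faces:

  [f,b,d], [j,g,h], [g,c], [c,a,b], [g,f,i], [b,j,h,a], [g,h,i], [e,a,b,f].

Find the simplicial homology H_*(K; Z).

We work with the vertex ordering a < b < c < d < e < f < g < h < i < j. The simplices of K, each written with vertices in increasing order, are:

  0-simplices (10): a, b, c, d, e, f, g, h, i, j
  1-simplices (22): ab, ac, ae, af, ah, aj, bc, bd, be, bf, bh, bj, cg, df, ef, fg, fi, gh, gi, gj, hi, hj
  2-simplices (13): abc, abe, abf, abh, abj, aef, ahj, bdf, bef, bhj, fgi, ghi, ghj
  3-simplices (2): abef, abhj

so the chain groups are C_0 ≅ Z^10, C_1 ≅ Z^22, C_2 ≅ Z^13, C_3 ≅ Z^2.

The boundary map ∂_1: C_1 → C_0 is given by ∂[p,q] = [q] − [p]. For instance
  ∂bc = c − b.
The 10×22 boundary matrix has rank 9 and Smith normal form diag(1,1,1,1,1,1,1,1,1).

Boundary ∂_2: C_2 → C_1 maps a triangle to the signed sum of its edges. For instance
  ∂abh = bh − ah + ab,
  ∂bhj = hj − bj + bh.
This gives a 22×13 integer matrix of rank 11; reducing to Smith normal form yields diagonal entries (1,1,1,1,1,1,1,1,1,1,1).

The boundary map ∂_3: C_3 → C_2 sends each 3-simplex σ to the alternating sum Σ_i (−1)^i (σ with its i-th vertex removed). For instance
  ∂abef = bef − aef + abf − abe,
  ∂abhj = bhj − ahj + abj − abh.
This gives a 13×2 integer matrix of rank 2; reducing to Smith normal form yields diagonal entries (1,1).

Reading off H_k = ker ∂_k / im ∂_{k+1}:

  H_0: rank C_0 − rank ∂_1 = 10 − 9 = 1, and the invariant factors of ∂_1 are all 1, so H_0 ≅ Z.
  H_1: rank ker ∂_1 − rank ∂_2 = (22 − 9) − 11 = 2, and the invariant factors of ∂_2 are all 1, so H_1 ≅ Z^2.
  H_2: rank ker ∂_2 − rank ∂_3 = (13 − 11) − 2 = 0, and the invariant factors of ∂_3 are all 1, so H_2 ≅ 0.
  H_3: rank ker ∂_3 − rank ∂_4 = (2 − 2) − 0 = 0, and there is no ∂_4, so H_3 ≅ 0.

H_0 = Z,  H_1 = Z^2,  H_2 = 0,  H_3 = 0.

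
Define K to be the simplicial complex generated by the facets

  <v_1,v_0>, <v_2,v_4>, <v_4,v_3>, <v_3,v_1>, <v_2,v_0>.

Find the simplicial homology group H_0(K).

H_0 = Z.

We work with the vertex ordering v_0 < v_1 < v_2 < v_3 < v_4. The simplices of K, each written with vertices in increasing order, are:

  0-simplices (5): [v_0], [v_1], [v_2], [v_3], [v_4]
  1-simplices (5): [v_0,v_1], [v_0,v_2], [v_1,v_3], [v_2,v_4], [v_3,v_4]

so the chain groups are C_0 ≅ Z^5, C_1 ≅ Z^5.

The boundary map ∂_1: C_1 → C_0 is given by ∂[p,q] = [q] − [p].
This gives a 5×5 integer matrix of rank 4; reducing to Smith normal form yields diagonal entries (1,1,1,1).

Computing H_k = (kernel of ∂_k) / (image of ∂_{k+1}):

  H_0: rank C_0 − rank ∂_1 = 5 − 4 = 1, and the invariant factors of ∂_1 are all 1, so H_0 ≅ Z.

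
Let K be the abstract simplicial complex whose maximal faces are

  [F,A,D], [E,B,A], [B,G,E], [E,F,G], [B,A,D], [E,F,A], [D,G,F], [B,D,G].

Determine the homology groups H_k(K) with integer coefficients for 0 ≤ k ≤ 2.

Order the vertices as A < B < D < E < F < G. Listing each simplex with vertices in this order, K has dimension 2 with simplices:

  0-simplices (6): A, B, D, E, F, G
  1-simplices (12): AB, AD, AE, AF, BD, BE, BG, DF, DG, EF, EG, FG
  2-simplices (8): ABD, ABE, ADF, AEF, BDG, BEG, DFG, EFG

so the chain groups are C_0 ≅ Z^6, C_1 ≅ Z^12, C_2 ≅ Z^8.

The boundary map ∂_1: C_1 → C_0 sends each edge [p,q] (with p < q) to q − p. For instance
  ∂AB = B − A.
The resulting 6×12 matrix has rank 5, and its Smith normal form has invariant factors (1,1,1,1,1).

∂_2: C_2 → C_1 sends each 2-simplex [p,q,r] to [q,r] − [p,r] + [p,q]. For instance
  ∂ABE = BE − AE + AB,
  ∂AEF = EF − AF + AE.
The 12×8 boundary matrix has rank 7 and Smith normal form diag(1,1,1,1,1,1,1).

Now H_k = ker ∂_k / im ∂_{k+1}, so:

  H_0: rank C_0 − rank ∂_1 = 6 − 5 = 1, and the invariant factors of ∂_1 are all 1, so H_0 ≅ Z.
  H_1: rank ker ∂_1 − rank ∂_2 = (12 − 5) − 7 = 0, and the invariant factors of ∂_2 are all 1, so H_1 ≅ 0.
  H_2: rank ker ∂_2 − rank ∂_3 = (8 − 7) − 0 = 1, and there is no ∂_3, so H_2 ≅ Z.

H_0 = Z,  H_1 = 0,  H_2 = Z.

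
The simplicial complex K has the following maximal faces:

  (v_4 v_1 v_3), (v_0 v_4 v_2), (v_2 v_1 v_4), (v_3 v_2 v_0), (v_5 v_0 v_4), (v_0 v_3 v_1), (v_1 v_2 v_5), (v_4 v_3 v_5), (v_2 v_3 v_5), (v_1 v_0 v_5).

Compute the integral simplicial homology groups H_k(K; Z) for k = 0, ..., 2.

H_0 ≅ Z,  H_1 ≅ Z/2Z,  H_2 = 0.

Take the total order v_0 < v_1 < v_2 < v_3 < v_4 < v_5 on the vertex set. Then K (dimension 2) consists of the simplices:

  0-simplices (6): [v_0], [v_1], [v_2], [v_3], [v_4], [v_5]
  1-simplices (15): (15 of them)
  2-simplices (10): [v_0,v_1,v_3], [v_0,v_1,v_5], [v_0,v_2,v_3], [v_0,v_2,v_4], [v_0,v_4,v_5], [v_1,v_2,v_4], [v_1,v_2,v_5], [v_1,v_3,v_4], [v_2,v_3,v_5], [v_3,v_4,v_5]

Hence C_0 ≅ Z^6, C_1 ≅ Z^15, C_2 ≅ Z^10.

The boundary map ∂_1: C_1 → C_0 maps an edge to its endpoints' difference, ∂[p,q] = q − p. For instance
  ∂[v_4,v_5] = [v_5] − [v_4].
This gives a 6×15 integer matrix of rank 5; reducing to Smith normal form yields diagonal entries (1,1,1,1,1).

∂_2: C_2 → C_1 sends each 2-simplex [p,q,r] to [q,r] − [p,r] + [p,q]. For instance
  ∂[v_0,v_1,v_3] = [v_1,v_3] − [v_0,v_3] + [v_0,v_1],
  ∂[v_0,v_2,v_3] = [v_2,v_3] − [v_0,v_3] + [v_0,v_2].
The 15×10 boundary matrix has rank 10 and Smith normal form diag(1,1,1,1,1,1,1,1,1,2).

Now H_k = ker ∂_k / im ∂_{k+1}, so:

  H_0: rank C_0 − rank ∂_1 = 6 − 5 = 1, and the invariant factors of ∂_1 are all 1, so H_0 ≅ Z.
  H_1: rank ker ∂_1 − rank ∂_2 = (15 − 5) − 10 = 0, and ∂_2 has invariant factor 2 > 1, so H_1 ≅ Z/2Z.
  H_2: rank ker ∂_2 − rank ∂_3 = (10 − 10) − 0 = 0, and there is no ∂_3, so H_2 ≅ 0.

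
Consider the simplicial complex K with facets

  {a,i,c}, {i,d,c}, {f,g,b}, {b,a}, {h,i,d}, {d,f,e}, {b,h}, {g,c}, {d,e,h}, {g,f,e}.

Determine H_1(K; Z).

Take the total order a < b < c < d < e < f < g < h < i on the vertex set. Then K (dimension 2) consists of the simplices:

  0-simplices (9): a, b, c, d, e, f, g, h, i
  1-simplices (18): ab, ac, ai, bf, bg, bh, cd, cg, ci, de, df, dh, di, ef, eg, eh, fg, hi
  2-simplices (7): aci, bfg, cdi, def, deh, dhi, efg

so the chain groups are C_0 ≅ Z^9, C_1 ≅ Z^18, C_2 ≅ Z^7.

∂_1: C_1 → C_0 maps an edge to its endpoints' difference, ∂[p,q] = q − p. For instance
  ∂ai = i − a.
As a 9×18 matrix over Z this has rank 8, with invariant factors (1,1,1,1,1,1,1,1).

The boundary map ∂_2: C_2 → C_1 maps a triangle to the signed sum of its edges. For instance
  ∂bfg = fg − bg + bf,
  ∂efg = fg − eg + ef.
The resulting 18×7 matrix has rank 7, and its Smith normal form has invariant factors (1,1,1,1,1,1,1).

From H_k ≅ ker(∂_k) / im(∂_{k+1}) we obtain:

  H_1: rank ker ∂_1 − rank ∂_2 = (18 − 8) − 7 = 3, and the invariant factors of ∂_2 are all 1, so H_1 = Z^3.

H_1 ≅ Z^3.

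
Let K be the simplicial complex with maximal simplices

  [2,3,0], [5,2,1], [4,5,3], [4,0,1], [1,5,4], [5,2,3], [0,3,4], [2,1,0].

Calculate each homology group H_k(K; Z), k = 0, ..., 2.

K has 6 vertices, 12 edges, 8 triangles.
rank ∂_0 = 0, rank ∂_1 = 5 ⇒ b_0 = 6 − 0 − 5 = 1; all invariant factors of ∂_1 are 1 so no torsion. So H_0 ≅ Z.
rank ∂_1 = 5, rank ∂_2 = 7 ⇒ b_1 = 12 − 5 − 7 = 0; all invariant factors of ∂_2 are 1 so no torsion. So H_1 ≅ 0.
rank ∂_2 = 7, rank ∂_3 = 0 ⇒ b_2 = 8 − 7 − 0 = 1. So H_2 ≅ Z.

H_0 ≅ Z,  H_1 = 0,  H_2 ≅ Z.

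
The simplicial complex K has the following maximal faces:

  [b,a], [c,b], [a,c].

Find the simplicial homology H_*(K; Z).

We work with the vertex ordering a < b < c. The simplices of K, each written with vertices in increasing order, are:

  0-simplices (3): a, b, c
  1-simplices (3): ab, ac, bc

giving chain groups C_0 ≅ Z^3, C_1 ≅ Z^3.

∂_1: C_1 → C_0 maps an edge to its endpoints' difference, ∂[p,q] = q − p.
As a 3×3 matrix over Z this has rank 2, with invariant factors (1,1).

Now H_k = ker ∂_k / im ∂_{k+1}, so:

  H_0: rank C_0 − rank ∂_1 = 3 − 2 = 1, and the invariant factors of ∂_1 are all 1, so H_0 = Z.
  H_1: rank ker ∂_1 − rank ∂_2 = (3 − 2) − 0 = 1, and there is no ∂_2, so H_1 = Z.

H_0 = Z,  H_1 = Z.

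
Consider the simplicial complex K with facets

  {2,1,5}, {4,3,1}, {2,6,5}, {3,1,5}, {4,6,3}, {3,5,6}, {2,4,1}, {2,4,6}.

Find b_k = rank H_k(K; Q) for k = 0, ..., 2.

Order the vertices as 1 < 2 < 3 < 4 < 5 < 6. Listing each simplex with vertices in this order, K has dimension 2 with simplices:

  0-simplices (6): [1], [2], [3], [4], [5], [6]
  1-simplices (12): [1,2], [1,3], [1,4], [1,5], [2,4], [2,5], [2,6], [3,4], [3,5], [3,6], [4,6], [5,6]
  2-simplices (8): [1,2,4], [1,2,5], [1,3,4], [1,3,5], [2,4,6], [2,5,6], [3,4,6], [3,5,6]

so the chain groups are C_0 ≅ Z^6, C_1 ≅ Z^12, C_2 ≅ Z^8.

The boundary map ∂_1: C_1 → C_0 is given by ∂[p,q] = [q] − [p]. For instance
  ∂[5,6] = [6] − [5].
The 6×12 boundary matrix has rank 5 and Smith normal form diag(1,1,1,1,1).

Boundary ∂_2: C_2 → C_1 acts by ∂[p,q,r] = [q,r] − [p,r] + [p,q]. For instance
  ∂[3,5,6] = [5,6] − [3,6] + [3,5],
  ∂[1,3,4] = [3,4] − [1,4] + [1,3].
This gives a 12×8 integer matrix of rank 7; reducing to Smith normal form yields diagonal entries (1,1,1,1,1,1,1).

Now H_k = ker ∂_k / im ∂_{k+1}, so:

  H_0: rank C_0 − rank ∂_1 = 6 − 5 = 1, and the invariant factors of ∂_1 are all 1, so H_0 = Z.
  H_1: rank ker ∂_1 − rank ∂_2 = (12 − 5) − 7 = 0, and the invariant factors of ∂_2 are all 1, so H_1 = 0.
  H_2: rank ker ∂_2 − rank ∂_3 = (8 − 7) − 0 = 1, and there is no ∂_3, so H_2 = Z.

(K is a triangulation of the 2-sphere S^2.)

Hence the Betti numbers are b_0 = 1, b_1 = 0, b_2 = 1.

b_0 = 1, b_1 = 0, b_2 = 1.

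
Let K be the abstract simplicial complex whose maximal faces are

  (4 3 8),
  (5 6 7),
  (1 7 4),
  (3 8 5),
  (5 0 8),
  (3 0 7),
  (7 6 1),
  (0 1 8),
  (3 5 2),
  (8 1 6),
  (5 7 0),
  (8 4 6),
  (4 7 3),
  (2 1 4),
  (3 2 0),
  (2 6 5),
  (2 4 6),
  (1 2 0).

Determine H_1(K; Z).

Fix the vertex order 0 < 1 < 2 < 3 < 4 < 5 < 6 < 7 < 8 and write every simplex with vertices in increasing order. Then dim K = 2 and the simplices of K are:

  0-simplices (9): [0], [1], [2], [3], [4], [5], [6], [7], [8]
  1-simplices (27): (27 of them)
  2-simplices (18): [0,1,2], [0,1,8], [0,2,3], [0,3,7], [0,5,7], [0,5,8], [1,2,4], [1,4,7], [1,6,7], [1,6,8], [2,3,5], [2,4,6], [2,5,6], [3,4,7], [3,4,8], [3,5,8], [4,6,8], [5,6,7]

Hence C_0 ≅ Z^9, C_1 ≅ Z^27, C_2 ≅ Z^18.

The boundary map ∂_1: C_1 → C_0 maps an edge to its endpoints' difference, ∂[p,q] = q − p. For instance
  ∂[5,8] = [8] − [5].
As a 9×27 matrix over Z this has rank 8, with invariant factors (1,1,1,1,1,1,1,1).

The boundary map ∂_2: C_2 → C_1 maps a triangle to the signed sum of its edges. For instance
  ∂[2,5,6] = [5,6] − [2,6] + [2,5],
  ∂[2,4,6] = [4,6] − [2,6] + [2,4].
The 27×18 boundary matrix has rank 18 and Smith normal form diag(1,1,1,1,1,1,1,1,1,1,1,1,1,1,1,1,1,2).

Now H_k = ker ∂_k / im ∂_{k+1}, so:

  H_1: rank ker ∂_1 − rank ∂_2 = (27 − 8) − 18 = 1, and ∂_2 has invariant factor 2 > 1, so H_1 = Z ⊕ Z/2.

H_1 ≅ Z ⊕ Z/2.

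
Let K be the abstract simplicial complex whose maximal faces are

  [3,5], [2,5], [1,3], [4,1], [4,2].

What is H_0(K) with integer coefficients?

H_0 = Z.

Order the vertices as 1 < 2 < 3 < 4 < 5. Listing each simplex with vertices in this order, K has dimension 1 with simplices:

  0-simplices (5): [1], [2], [3], [4], [5]
  1-simplices (5): [1,3], [1,4], [2,4], [2,5], [3,5]

so the chain groups are C_0 ≅ Z^5, C_1 ≅ Z^5.

∂_1: C_1 → C_0 maps an edge to its endpoints' difference, ∂[p,q] = q − p. For instance
  ∂[2,5] = [5] − [2].
The resulting 5×5 matrix has rank 4, and its Smith normal form has invariant factors (1,1,1,1).

Reading off H_k = ker ∂_k / im ∂_{k+1}:

  H_0: rank C_0 − rank ∂_1 = 5 − 4 = 1, and the invariant factors of ∂_1 are all 1, so H_0 = Z.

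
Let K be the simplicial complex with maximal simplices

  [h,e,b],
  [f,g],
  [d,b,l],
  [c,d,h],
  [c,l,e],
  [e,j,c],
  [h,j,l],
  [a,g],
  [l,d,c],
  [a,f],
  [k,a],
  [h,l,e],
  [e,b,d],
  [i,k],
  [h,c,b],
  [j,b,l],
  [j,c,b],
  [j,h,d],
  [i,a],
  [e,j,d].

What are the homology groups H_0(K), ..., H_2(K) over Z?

We work with the vertex ordering a < b < c < d < e < f < g < h < i < j < k < l. The simplices of K, each written with vertices in increasing order, are:

  0-simplices (12): a, b, c, d, e, f, g, h, i, j, k, l
  1-simplices (27): af, ag, ai, ak, bc, bd, be, bh, bj, bl, cd, ce, ch, cj, cl, de, dh, dj, dl, eh, ej, el, fg, hj, hl, ik, jl
  2-simplices (14): bch, bcj, bde, bdl, beh, bjl, cdh, cdl, cej, cel, dej, dhj, ehl, hjl

Hence C_0 ≅ Z^12, C_1 ≅ Z^27, C_2 ≅ Z^14.

Boundary ∂_1: C_1 → C_0 is given by ∂[p,q] = [q] − [p]. For instance
  ∂ch = h − c.
The 12×27 boundary matrix has rank 10 and Smith normal form diag(1,1,1,1,1,1,1,1,1,1).

Boundary ∂_2: C_2 → C_1 maps a triangle to the signed sum of its edges. For instance
  ∂hjl = jl − hl + hj,
  ∂dej = ej − dj + de.
This gives a 27×14 integer matrix of rank 13; reducing to Smith normal form yields diagonal entries (1,1,1,1,1,1,1,1,1,1,1,1,1).

Reading off H_k = ker ∂_k / im ∂_{k+1}:

  H_0: rank C_0 − rank ∂_1 = 12 − 10 = 2, and the invariant factors of ∂_1 are all 1, so H_0 ≅ Z^2.
  H_1: rank ker ∂_1 − rank ∂_2 = (27 − 10) − 13 = 4, and the invariant factors of ∂_2 are all 1, so H_1 ≅ Z^4.
  H_2: rank ker ∂_2 − rank ∂_3 = (14 − 13) − 0 = 1, and there is no ∂_3, so H_2 ≅ Z.

(K is a triangulation of the disjoint union of the torus T^2 and a wedge of 2 circles.)

H_0 ≅ Z^2,  H_1 ≅ Z^4,  H_2 ≅ Z.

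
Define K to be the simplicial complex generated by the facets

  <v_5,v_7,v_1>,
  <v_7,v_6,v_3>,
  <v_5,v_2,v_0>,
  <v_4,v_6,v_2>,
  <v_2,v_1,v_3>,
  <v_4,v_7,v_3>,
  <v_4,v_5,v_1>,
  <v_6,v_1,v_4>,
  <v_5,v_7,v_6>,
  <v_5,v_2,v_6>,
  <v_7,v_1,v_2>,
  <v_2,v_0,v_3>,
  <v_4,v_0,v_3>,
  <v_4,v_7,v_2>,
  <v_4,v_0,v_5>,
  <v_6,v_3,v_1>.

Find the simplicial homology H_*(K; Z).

H_0 ≅ Z,  H_1 ≅ Z^2,  H_2 ≅ Z.

K has 8 vertices, 24 edges, 16 triangles.
rank ∂_0 = 0, rank ∂_1 = 7 ⇒ b_0 = 8 − 0 − 7 = 1; all invariant factors of ∂_1 are 1 so no torsion. So H_0 = Z.
rank ∂_1 = 7, rank ∂_2 = 15 ⇒ b_1 = 24 − 7 − 15 = 2; all invariant factors of ∂_2 are 1 so no torsion. So H_1 = Z^2.
rank ∂_2 = 15, rank ∂_3 = 0 ⇒ b_2 = 16 − 15 − 0 = 1. So H_2 = Z.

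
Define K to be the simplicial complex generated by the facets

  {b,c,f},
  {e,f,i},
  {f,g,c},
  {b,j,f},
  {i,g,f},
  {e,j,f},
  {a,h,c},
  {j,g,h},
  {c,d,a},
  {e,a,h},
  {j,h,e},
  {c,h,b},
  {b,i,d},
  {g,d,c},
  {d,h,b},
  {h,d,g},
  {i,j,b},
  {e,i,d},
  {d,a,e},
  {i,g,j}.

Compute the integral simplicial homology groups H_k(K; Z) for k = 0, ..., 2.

H_0 ≅ Z,  H_1 ≅ Z ⊕ Z_2,  H_2 = 0.

Order the vertices as a < b < c < d < e < f < g < h < i < j. Listing each simplex with vertices in this order, K has dimension 2 with simplices:

  0-simplices (10): a, b, c, d, e, f, g, h, i, j
  1-simplices (30): ac, ad, ae, ah, bc, bd, bf, bh, bi, bj, cd, cf, cg, ch, de, dg, dh, di, ef, eh, ei, ej, fg, fi, fj, gh, gi, gj, hj, ij
  2-simplices (20): acd, ach, ade, aeh, bcf, bch, bdh, bdi, bfj, bij, cdg, cfg, dei, dgh, efi, efj, ehj, fgi, ghj, gij

giving chain groups C_0 ≅ Z^10, C_1 ≅ Z^30, C_2 ≅ Z^20.

Boundary ∂_1: C_1 → C_0 is given by ∂[p,q] = [q] − [p]. For instance
  ∂gi = i − g.
This gives a 10×30 integer matrix of rank 9; reducing to Smith normal form yields diagonal entries (1,1,1,1,1,1,1,1,1).

∂_2: C_2 → C_1 maps a triangle to the signed sum of its edges. For instance
  ∂cfg = fg − cg + cf,
  ∂dei = ei − di + de.
This gives a 30×20 integer matrix of rank 20; reducing to Smith normal form yields diagonal entries (1,1,1,1,1,1,1,1,1,1,1,1,1,1,1,1,1,1,1,2).

Reading off H_k = ker ∂_k / im ∂_{k+1}:

  H_0: rank C_0 − rank ∂_1 = 10 − 9 = 1, and the invariant factors of ∂_1 are all 1, so H_0 = Z.
  H_1: rank ker ∂_1 − rank ∂_2 = (30 − 9) − 20 = 1, and ∂_2 has invariant factor 2 > 1, so H_1 = Z ⊕ Z_2.
  H_2: rank ker ∂_2 − rank ∂_3 = (20 − 20) − 0 = 0, and there is no ∂_3, so H_2 = 0.

(K is a triangulation of the Klein bottle.)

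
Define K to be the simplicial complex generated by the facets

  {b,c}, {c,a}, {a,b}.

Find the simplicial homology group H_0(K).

H_0 ≅ Z.

Fix the vertex order a < b < c and write every simplex with vertices in increasing order. Then dim K = 1 and the simplices of K are:

  0-simplices (3): a, b, c
  1-simplices (3): ab, ac, bc

so the chain groups are C_0 ≅ Z^3, C_1 ≅ Z^3.

Boundary ∂_1: C_1 → C_0 maps an edge to its endpoints' difference, ∂[p,q] = q − p. For instance
  ∂ac = c − a.
As a 3×3 matrix over Z this has rank 2, with invariant factors (1,1).

Reading off H_k = ker ∂_k / im ∂_{k+1}:

  H_0: rank C_0 − rank ∂_1 = 3 − 2 = 1, and the invariant factors of ∂_1 are all 1, so H_0 ≅ Z.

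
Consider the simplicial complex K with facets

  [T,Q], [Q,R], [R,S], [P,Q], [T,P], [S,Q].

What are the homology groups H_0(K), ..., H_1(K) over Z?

Fix the vertex order P < Q < R < S < T and write every simplex with vertices in increasing order. Then dim K = 1 and the simplices of K are:

  0-simplices (5): P, Q, R, S, T
  1-simplices (6): PQ, PT, QR, QS, QT, RS

so the chain groups are C_0 ≅ Z^5, C_1 ≅ Z^6.

Boundary ∂_1: C_1 → C_0 is given by ∂[p,q] = [q] − [p]. For instance
  ∂RS = S − R.
The 5×6 boundary matrix has rank 4 and Smith normal form diag(1,1,1,1).

Now H_k = ker ∂_k / im ∂_{k+1}, so:

  H_0: rank C_0 − rank ∂_1 = 5 − 4 = 1, and the invariant factors of ∂_1 are all 1, so H_0 = Z.
  H_1: rank ker ∂_1 − rank ∂_2 = (6 − 4) − 0 = 2, and there is no ∂_2, so H_1 = Z^2.

As a check, the Euler characteristic is 5 − 6 = -1, which agrees with 1 − 2 = -1.
(K is a triangulation of a wedge of 2 circles.)

H_0 ≅ Z,  H_1 ≅ Z^2.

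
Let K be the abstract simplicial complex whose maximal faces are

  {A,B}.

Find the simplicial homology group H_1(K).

H_1 ≅ 0.

K has 2 vertices, 1 edge.
rank ∂_1 = 1, rank ∂_2 = 0 ⇒ b_1 = 1 − 1 − 0 = 0. So H_1 ≅ 0.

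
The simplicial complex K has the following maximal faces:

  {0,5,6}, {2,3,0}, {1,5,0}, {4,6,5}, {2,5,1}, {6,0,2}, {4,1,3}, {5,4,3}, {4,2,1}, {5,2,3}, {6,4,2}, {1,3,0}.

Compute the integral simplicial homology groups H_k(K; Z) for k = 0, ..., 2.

H_0 = Z,  H_1 = Z_2,  H_2 = 0.

Fix the vertex order 0 < 1 < 2 < 3 < 4 < 5 < 6 and write every simplex with vertices in increasing order. Then dim K = 2 and the simplices of K are:

  0-simplices (7): [0], [1], [2], [3], [4], [5], [6]
  1-simplices (18): [0,1], [0,2], [0,3], [0,5], [0,6], [1,2], [1,3], [1,4], [1,5], [2,3], [2,4], [2,5], [2,6], [3,4], [3,5], [4,5], [4,6], [5,6]
  2-simplices (12): [0,1,3], [0,1,5], [0,2,3], [0,2,6], [0,5,6], [1,2,4], [1,2,5], [1,3,4], [2,3,5], [2,4,6], [3,4,5], [4,5,6]

giving chain groups C_0 ≅ Z^7, C_1 ≅ Z^18, C_2 ≅ Z^12.

The boundary map ∂_1: C_1 → C_0 sends each edge [p,q] (with p < q) to q − p.
The 7×18 boundary matrix has rank 6 and Smith normal form diag(1,1,1,1,1,1).

The boundary map ∂_2: C_2 → C_1 sends each 2-simplex [p,q,r] to [q,r] − [p,r] + [p,q]. For instance
  ∂[1,3,4] = [3,4] − [1,4] + [1,3],
  ∂[3,4,5] = [4,5] − [3,5] + [3,4].
The 18×12 boundary matrix has rank 12 and Smith normal form diag(1,1,1,1,1,1,1,1,1,1,1,2).

Computing H_k = (kernel of ∂_k) / (image of ∂_{k+1}):

  H_0: rank C_0 − rank ∂_1 = 7 − 6 = 1, and the invariant factors of ∂_1 are all 1, so H_0 = Z.
  H_1: rank ker ∂_1 − rank ∂_2 = (18 − 6) − 12 = 0, and ∂_2 has invariant factor 2 > 1, so H_1 = Z_2.
  H_2: rank ker ∂_2 − rank ∂_3 = (12 − 12) − 0 = 0, and there is no ∂_3, so H_2 = 0.

As a check, the Euler characteristic is 7 − 18 + 12 = 1, which agrees with 1 − 0 + 0 = 1.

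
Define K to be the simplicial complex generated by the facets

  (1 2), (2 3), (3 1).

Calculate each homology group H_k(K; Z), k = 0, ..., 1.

H_0 = Z,  H_1 = Z.

Take the total order 1 < 2 < 3 on the vertex set. Then K (dimension 1) consists of the simplices:

  0-simplices (3): [1], [2], [3]
  1-simplices (3): [1,2], [1,3], [2,3]

so the chain groups are C_0 ≅ Z^3, C_1 ≅ Z^3.

The boundary map ∂_1: C_1 → C_0 sends each edge [p,q] (with p < q) to q − p.
The 3×3 boundary matrix has rank 2 and Smith normal form diag(1,1).

Now H_k = ker ∂_k / im ∂_{k+1}, so:

  H_0: rank C_0 − rank ∂_1 = 3 − 2 = 1, and the invariant factors of ∂_1 are all 1, so H_0 ≅ Z.
  H_1: rank ker ∂_1 − rank ∂_2 = (3 − 2) − 0 = 1, and there is no ∂_2, so H_1 ≅ Z.

(K is a triangulation of the circle S^1.)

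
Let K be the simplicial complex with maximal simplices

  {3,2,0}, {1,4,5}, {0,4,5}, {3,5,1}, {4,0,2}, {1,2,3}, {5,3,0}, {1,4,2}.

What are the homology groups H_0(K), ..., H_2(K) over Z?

H_0 ≅ Z,  H_1 = 0,  H_2 ≅ Z.

Fix the vertex order 0 < 1 < 2 < 3 < 4 < 5 and write every simplex with vertices in increasing order. Then dim K = 2 and the simplices of K are:

  0-simplices (6): [0], [1], [2], [3], [4], [5]
  1-simplices (12): [0,2], [0,3], [0,4], [0,5], [1,2], [1,3], [1,4], [1,5], [2,3], [2,4], [3,5], [4,5]
  2-simplices (8): [0,2,3], [0,2,4], [0,3,5], [0,4,5], [1,2,3], [1,2,4], [1,3,5], [1,4,5]

Hence C_0 ≅ Z^6, C_1 ≅ Z^12, C_2 ≅ Z^8.

The boundary map ∂_1: C_1 → C_0 maps an edge to its endpoints' difference, ∂[p,q] = q − p. For instance
  ∂[4,5] = [5] − [4].
The resulting 6×12 matrix has rank 5, and its Smith normal form has invariant factors (1,1,1,1,1).

∂_2: C_2 → C_1 maps a triangle to the signed sum of its edges. For instance
  ∂[1,3,5] = [3,5] − [1,5] + [1,3],
  ∂[0,2,4] = [2,4] − [0,4] + [0,2].
The resulting 12×8 matrix has rank 7, and its Smith normal form has invariant factors (1,1,1,1,1,1,1).

Reading off H_k = ker ∂_k / im ∂_{k+1}:

  H_0: rank C_0 − rank ∂_1 = 6 − 5 = 1, and the invariant factors of ∂_1 are all 1, so H_0 = Z.
  H_1: rank ker ∂_1 − rank ∂_2 = (12 − 5) − 7 = 0, and the invariant factors of ∂_2 are all 1, so H_1 = 0.
  H_2: rank ker ∂_2 − rank ∂_3 = (8 − 7) − 0 = 1, and there is no ∂_3, so H_2 = Z.

As a check, the Euler characteristic is 6 − 12 + 8 = 2, which agrees with 1 − 0 + 1 = 2.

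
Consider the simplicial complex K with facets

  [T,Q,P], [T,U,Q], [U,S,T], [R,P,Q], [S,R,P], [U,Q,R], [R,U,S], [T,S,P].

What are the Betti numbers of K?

We work with the vertex ordering P < Q < R < S < T < U. The simplices of K, each written with vertices in increasing order, are:

  0-simplices (6): P, Q, R, S, T, U
  1-simplices (12): PQ, PR, PS, PT, QR, QT, QU, RS, RU, ST, SU, TU
  2-simplices (8): PQR, PQT, PRS, PST, QRU, QTU, RSU, STU

so the chain groups are C_0 ≅ Z^6, C_1 ≅ Z^12, C_2 ≅ Z^8.

∂_1: C_1 → C_0 is given by ∂[p,q] = [q] − [p].
The 6×12 boundary matrix has rank 5 and Smith normal form diag(1,1,1,1,1).

The boundary map ∂_2: C_2 → C_1 sends each 2-simplex [p,q,r] to [q,r] − [p,r] + [p,q]. For instance
  ∂RSU = SU − RU + RS,
  ∂PST = ST − PT + PS.
This gives a 12×8 integer matrix of rank 7; reducing to Smith normal form yields diagonal entries (1,1,1,1,1,1,1).

Now H_k = ker ∂_k / im ∂_{k+1}, so:

  H_0: rank C_0 − rank ∂_1 = 6 − 5 = 1, and the invariant factors of ∂_1 are all 1, so H_0 ≅ Z.
  H_1: rank ker ∂_1 − rank ∂_2 = (12 − 5) − 7 = 0, and the invariant factors of ∂_2 are all 1, so H_1 ≅ 0.
  H_2: rank ker ∂_2 − rank ∂_3 = (8 − 7) − 0 = 1, and there is no ∂_3, so H_2 ≅ Z.

As a check, the Euler characteristic is 6 − 12 + 8 = 2, which agrees with 1 − 0 + 1 = 2.
(K is a triangulation of the 2-sphere S^2.)

Hence the Betti numbers are b_0 = 1, b_1 = 0, b_2 = 1.

b_0 = 1, b_1 = 0, b_2 = 1.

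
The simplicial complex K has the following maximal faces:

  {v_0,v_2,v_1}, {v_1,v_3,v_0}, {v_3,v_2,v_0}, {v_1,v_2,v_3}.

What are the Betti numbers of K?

We work with the vertex ordering v_0 < v_1 < v_2 < v_3. The simplices of K, each written with vertices in increasing order, are:

  0-simplices (4): [v_0], [v_1], [v_2], [v_3]
  1-simplices (6): [v_0,v_1], [v_0,v_2], [v_0,v_3], [v_1,v_2], [v_1,v_3], [v_2,v_3]
  2-simplices (4): [v_0,v_1,v_2], [v_0,v_1,v_3], [v_0,v_2,v_3], [v_1,v_2,v_3]

giving chain groups C_0 ≅ Z^4, C_1 ≅ Z^6, C_2 ≅ Z^4.

The boundary map ∂_1: C_1 → C_0 is given by ∂[p,q] = [q] − [p].
This gives a 4×6 integer matrix of rank 3; reducing to Smith normal form yields diagonal entries (1,1,1).

∂_2: C_2 → C_1 sends each 2-simplex [p,q,r] to [q,r] − [p,r] + [p,q]. For instance
  ∂[v_1,v_2,v_3] = [v_2,v_3] − [v_1,v_3] + [v_1,v_2],
  ∂[v_0,v_1,v_2] = [v_1,v_2] − [v_0,v_2] + [v_0,v_1].
The 6×4 boundary matrix has rank 3 and Smith normal form diag(1,1,1).

Now H_k = ker ∂_k / im ∂_{k+1}, so:

  H_0: rank C_0 − rank ∂_1 = 4 − 3 = 1, and the invariant factors of ∂_1 are all 1, so H_0 ≅ Z.
  H_1: rank ker ∂_1 − rank ∂_2 = (6 − 3) − 3 = 0, and the invariant factors of ∂_2 are all 1, so H_1 ≅ 0.
  H_2: rank ker ∂_2 − rank ∂_3 = (4 − 3) − 0 = 1, and there is no ∂_3, so H_2 ≅ Z.

Hence the Betti numbers are b_0 = 1, b_1 = 0, b_2 = 1.

b_0 = 1, b_1 = 0, b_2 = 1.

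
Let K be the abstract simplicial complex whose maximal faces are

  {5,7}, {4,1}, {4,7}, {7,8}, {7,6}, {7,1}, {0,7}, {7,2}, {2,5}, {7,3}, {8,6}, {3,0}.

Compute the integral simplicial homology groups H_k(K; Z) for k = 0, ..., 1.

H_0 ≅ Z,  H_1 ≅ Z^4.

Fix the vertex order 0 < 1 < 2 < 3 < 4 < 5 < 6 < 7 < 8 and write every simplex with vertices in increasing order. Then dim K = 1 and the simplices of K are:

  0-simplices (9): [0], [1], [2], [3], [4], [5], [6], [7], [8]
  1-simplices (12): [0,3], [0,7], [1,4], [1,7], [2,5], [2,7], [3,7], [4,7], [5,7], [6,7], [6,8], [7,8]

Hence C_0 ≅ Z^9, C_1 ≅ Z^12.

∂_1: C_1 → C_0 is given by ∂[p,q] = [q] − [p]. For instance
  ∂[1,4] = [4] − [1].
The resulting 9×12 matrix has rank 8, and its Smith normal form has invariant factors (1,1,1,1,1,1,1,1).

From H_k ≅ ker(∂_k) / im(∂_{k+1}) we obtain:

  H_0: rank C_0 − rank ∂_1 = 9 − 8 = 1, and the invariant factors of ∂_1 are all 1, so H_0 = Z.
  H_1: rank ker ∂_1 − rank ∂_2 = (12 − 8) − 0 = 4, and there is no ∂_2, so H_1 = Z^4.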